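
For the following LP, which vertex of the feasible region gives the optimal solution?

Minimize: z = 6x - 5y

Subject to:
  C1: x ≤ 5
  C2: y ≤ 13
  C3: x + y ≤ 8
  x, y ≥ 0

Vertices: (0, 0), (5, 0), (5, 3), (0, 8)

Evaluate the objective at each vertex of the feasible region:
  z(0, 0) = 0
  z(5, 0) = 30
  z(5, 3) = 15
  z(0, 8) = -40  ←
The minimum is at x = 0, y = 8.

(0, 8)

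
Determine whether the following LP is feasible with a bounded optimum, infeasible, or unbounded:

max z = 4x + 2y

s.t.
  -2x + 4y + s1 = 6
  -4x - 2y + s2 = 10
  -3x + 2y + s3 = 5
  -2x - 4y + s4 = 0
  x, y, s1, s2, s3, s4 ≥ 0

Unbounded (objective can increase without bound)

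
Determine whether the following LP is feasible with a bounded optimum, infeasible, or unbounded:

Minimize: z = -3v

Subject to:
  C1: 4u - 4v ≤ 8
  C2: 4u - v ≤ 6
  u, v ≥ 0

Unbounded (objective can decrease without bound)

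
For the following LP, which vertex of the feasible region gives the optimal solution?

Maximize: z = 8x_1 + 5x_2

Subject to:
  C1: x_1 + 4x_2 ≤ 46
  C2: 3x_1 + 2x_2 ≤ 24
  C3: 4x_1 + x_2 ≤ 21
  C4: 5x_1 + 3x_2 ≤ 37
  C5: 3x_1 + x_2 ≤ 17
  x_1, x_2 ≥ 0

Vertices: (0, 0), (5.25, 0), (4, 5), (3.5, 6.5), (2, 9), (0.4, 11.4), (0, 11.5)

Evaluate the objective at each vertex of the feasible region:
  z(0, 0) = 0
  z(5.25, 0) = 42
  z(4, 5) = 57
  z(3.5, 6.5) = 60.5
  z(2, 9) = 61  ←
  z(0.4, 11.4) = 60.2
  z(0, 11.5) = 57.5
The maximum is at x_1 = 2, x_2 = 9.

(2, 9)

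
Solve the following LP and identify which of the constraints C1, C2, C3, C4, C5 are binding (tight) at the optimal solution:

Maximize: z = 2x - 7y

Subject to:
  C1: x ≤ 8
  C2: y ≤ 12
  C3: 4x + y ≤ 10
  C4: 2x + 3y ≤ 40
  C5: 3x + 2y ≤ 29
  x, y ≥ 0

At x = 2.5, y = 0, compute slack b - a·x for each constraint:
  C1: 8 − 2.5 = 5.5  (slack)
  C2: 12 − 0 = 12  (slack)
  C3: 10 − 10 = 0  (binding)
  C4: 40 − 5 = 35  (slack)
  C5: 29 − 7.5 = 21.5  (slack)

Optimal: x = 2.5, y = 0
Binding: C3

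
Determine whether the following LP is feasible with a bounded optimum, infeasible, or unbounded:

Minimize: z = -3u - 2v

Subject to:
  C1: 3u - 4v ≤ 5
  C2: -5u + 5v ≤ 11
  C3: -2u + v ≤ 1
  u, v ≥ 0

Unbounded (objective can decrease without bound)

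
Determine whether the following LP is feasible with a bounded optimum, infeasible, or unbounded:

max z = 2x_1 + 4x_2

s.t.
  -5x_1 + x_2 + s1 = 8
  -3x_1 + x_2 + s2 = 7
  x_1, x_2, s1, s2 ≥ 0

Unbounded (objective can increase without bound)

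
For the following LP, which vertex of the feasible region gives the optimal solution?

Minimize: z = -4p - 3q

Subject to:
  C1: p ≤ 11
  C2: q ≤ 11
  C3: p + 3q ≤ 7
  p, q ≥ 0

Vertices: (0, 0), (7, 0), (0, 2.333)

Evaluate the objective at each vertex of the feasible region:
  z(0, 0) = 0
  z(7, 0) = -28  ←
  z(0, 2.333) = -7
The minimum is at p = 7, q = 0.

(7, 0)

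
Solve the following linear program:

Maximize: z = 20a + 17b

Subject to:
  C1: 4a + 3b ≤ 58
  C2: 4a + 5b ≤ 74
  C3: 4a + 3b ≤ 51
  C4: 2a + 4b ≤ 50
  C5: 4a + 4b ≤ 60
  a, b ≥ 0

Evaluate the objective at each vertex of the feasible region:
  z(0, 0) = 0
  z(12.75, 0) = 255
  z(6, 9) = 273  ←
  z(5, 10) = 270
  z(0, 12.5) = 212.5
The maximum is at a = 6, b = 9.

a = 6, b = 9, z = 273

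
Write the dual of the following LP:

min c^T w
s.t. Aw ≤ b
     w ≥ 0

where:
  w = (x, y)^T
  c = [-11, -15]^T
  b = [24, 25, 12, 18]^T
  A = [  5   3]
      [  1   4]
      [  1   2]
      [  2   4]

Primal min cᵀx s.t. Ax ≤ b, x ≥ 0  →  Dual max −bᵀy s.t. Aᵀy ≥ −c, y ≥ 0.

Maximize: z = -24y1 - 25y2 - 12y3 - 18y4

Subject to:
  5y1 + y2 + y3 + 2y4 ≥ 11
  3y1 + 4y2 + 2y3 + 4y4 ≥ 15
  y1, y2, y3, y4 ≥ 0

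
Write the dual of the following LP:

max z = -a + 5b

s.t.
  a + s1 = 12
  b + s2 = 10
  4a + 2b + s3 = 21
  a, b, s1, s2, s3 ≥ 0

Primal max cᵀx s.t. Ax ≤ b, x ≥ 0  →  Dual min bᵀy s.t. Aᵀy ≥ c, y ≥ 0.

Minimize: z = 12y1 + 10y2 + 21y3

Subject to:
  y1 + 4y3 ≥ -1
  y2 + 2y3 ≥ 5
  y1, y2, y3 ≥ 0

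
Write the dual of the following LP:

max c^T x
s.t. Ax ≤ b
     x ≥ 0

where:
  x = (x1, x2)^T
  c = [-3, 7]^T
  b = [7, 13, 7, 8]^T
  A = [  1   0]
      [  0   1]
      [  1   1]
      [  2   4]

Primal max cᵀx s.t. Ax ≤ b, x ≥ 0  →  Dual min bᵀy s.t. Aᵀy ≥ c, y ≥ 0.

Minimize: z = 7y1 + 13y2 + 7y3 + 8y4

Subject to:
  y1 + y3 + 2y4 ≥ -3
  y2 + y3 + 4y4 ≥ 7
  y1, y2, y3, y4 ≥ 0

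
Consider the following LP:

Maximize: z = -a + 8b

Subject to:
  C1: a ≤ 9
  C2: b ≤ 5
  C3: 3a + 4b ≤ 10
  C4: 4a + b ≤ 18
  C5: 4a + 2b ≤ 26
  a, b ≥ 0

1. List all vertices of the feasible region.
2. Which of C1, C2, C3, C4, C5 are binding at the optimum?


1. (0, 0), (3.333, 0), (0, 2.5)
2. C3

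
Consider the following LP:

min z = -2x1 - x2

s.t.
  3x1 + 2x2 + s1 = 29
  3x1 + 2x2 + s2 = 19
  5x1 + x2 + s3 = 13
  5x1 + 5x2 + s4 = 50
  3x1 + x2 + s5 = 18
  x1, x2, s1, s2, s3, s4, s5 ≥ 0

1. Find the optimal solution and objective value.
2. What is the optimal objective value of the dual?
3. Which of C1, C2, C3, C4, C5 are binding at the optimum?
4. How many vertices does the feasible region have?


1. x1 = 1, x2 = 8, z = -10
2. -10
3. C2, C3
4. 4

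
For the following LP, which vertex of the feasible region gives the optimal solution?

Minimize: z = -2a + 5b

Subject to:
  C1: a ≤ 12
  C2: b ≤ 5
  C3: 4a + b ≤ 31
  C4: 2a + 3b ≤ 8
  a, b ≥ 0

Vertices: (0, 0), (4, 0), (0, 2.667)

Evaluate the objective at each vertex of the feasible region:
  z(0, 0) = 0
  z(4, 0) = -8  ←
  z(0, 2.667) = 13.33
The minimum is at a = 4, b = 0.

(4, 0)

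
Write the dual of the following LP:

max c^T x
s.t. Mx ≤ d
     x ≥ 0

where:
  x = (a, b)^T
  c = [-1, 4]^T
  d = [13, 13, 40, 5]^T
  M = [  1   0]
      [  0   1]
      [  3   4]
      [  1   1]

Primal max cᵀx s.t. Ax ≤ b, x ≥ 0  →  Dual min bᵀy s.t. Aᵀy ≥ c, y ≥ 0.

Minimize: z = 13y1 + 13y2 + 40y3 + 5y4

Subject to:
  y1 + 3y3 + y4 ≥ -1
  y2 + 4y3 + y4 ≥ 4
  y1, y2, y3, y4 ≥ 0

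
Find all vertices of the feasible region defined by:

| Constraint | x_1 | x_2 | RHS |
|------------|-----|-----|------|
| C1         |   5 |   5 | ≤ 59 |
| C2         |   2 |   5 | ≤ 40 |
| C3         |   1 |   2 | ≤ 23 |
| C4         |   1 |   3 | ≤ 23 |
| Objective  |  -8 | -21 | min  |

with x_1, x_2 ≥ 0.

(0, 0), (11.8, 0), (6.333, 5.467), (5, 6), (0, 7.667)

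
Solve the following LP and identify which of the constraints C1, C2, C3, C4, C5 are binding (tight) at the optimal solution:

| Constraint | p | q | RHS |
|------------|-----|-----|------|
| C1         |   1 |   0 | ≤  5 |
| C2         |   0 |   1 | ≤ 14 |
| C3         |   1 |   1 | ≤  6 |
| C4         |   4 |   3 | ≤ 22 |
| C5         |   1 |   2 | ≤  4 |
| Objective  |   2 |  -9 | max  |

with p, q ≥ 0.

At p = 4, q = 0, compute slack b - a·x for each constraint:
  C1: 5 − 4 = 1  (slack)
  C2: 14 − 0 = 14  (slack)
  C3: 6 − 4 = 2  (slack)
  C4: 22 − 16 = 6  (slack)
  C5: 4 − 4 = 0  (binding)

Optimal: p = 4, q = 0
Binding: C5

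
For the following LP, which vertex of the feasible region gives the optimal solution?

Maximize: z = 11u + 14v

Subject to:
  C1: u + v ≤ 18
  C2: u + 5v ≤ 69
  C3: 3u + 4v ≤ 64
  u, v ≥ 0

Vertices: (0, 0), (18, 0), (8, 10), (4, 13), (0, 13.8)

Evaluate the objective at each vertex of the feasible region:
  z(0, 0) = 0
  z(18, 0) = 198
  z(8, 10) = 228  ←
  z(4, 13) = 226
  z(0, 13.8) = 193.2
The maximum is at u = 8, v = 10.

(8, 10)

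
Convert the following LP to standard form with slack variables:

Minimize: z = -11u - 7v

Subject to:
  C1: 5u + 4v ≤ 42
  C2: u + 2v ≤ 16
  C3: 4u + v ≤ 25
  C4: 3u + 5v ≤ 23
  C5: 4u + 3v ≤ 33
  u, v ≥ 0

min z = -11u - 7v

s.t.
  5u + 4v + s1 = 42
  u + 2v + s2 = 16
  4u + v + s3 = 25
  3u + 5v + s4 = 23
  4u + 3v + s5 = 33
  u, v, s1, s2, s3, s4, s5 ≥ 0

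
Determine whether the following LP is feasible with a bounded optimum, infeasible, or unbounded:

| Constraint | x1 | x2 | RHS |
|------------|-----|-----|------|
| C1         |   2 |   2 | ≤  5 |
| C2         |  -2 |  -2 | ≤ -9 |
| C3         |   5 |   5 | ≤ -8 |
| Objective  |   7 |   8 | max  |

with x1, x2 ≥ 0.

Infeasible (no feasible solution exists)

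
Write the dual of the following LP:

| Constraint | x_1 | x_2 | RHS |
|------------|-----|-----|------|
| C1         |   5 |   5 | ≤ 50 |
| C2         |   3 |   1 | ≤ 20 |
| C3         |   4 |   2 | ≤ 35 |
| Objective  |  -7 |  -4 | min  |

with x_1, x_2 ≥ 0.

Primal min cᵀx s.t. Ax ≤ b, x ≥ 0  →  Dual max −bᵀy s.t. Aᵀy ≥ −c, y ≥ 0.

Maximize: z = -50y1 - 20y2 - 35y3

Subject to:
  5y1 + 3y2 + 4y3 ≥ 7
  5y1 + y2 + 2y3 ≥ 4
  y1, y2, y3 ≥ 0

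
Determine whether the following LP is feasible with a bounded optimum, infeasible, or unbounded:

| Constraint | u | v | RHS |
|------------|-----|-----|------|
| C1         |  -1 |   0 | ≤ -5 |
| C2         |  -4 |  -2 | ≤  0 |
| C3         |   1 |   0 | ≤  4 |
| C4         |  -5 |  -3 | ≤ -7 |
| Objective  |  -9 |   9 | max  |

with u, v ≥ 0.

Infeasible (no feasible solution exists)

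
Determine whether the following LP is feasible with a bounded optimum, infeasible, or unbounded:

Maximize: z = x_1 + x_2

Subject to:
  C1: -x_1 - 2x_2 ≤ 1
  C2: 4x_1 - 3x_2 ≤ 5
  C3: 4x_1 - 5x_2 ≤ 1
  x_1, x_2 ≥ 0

Unbounded (objective can increase without bound)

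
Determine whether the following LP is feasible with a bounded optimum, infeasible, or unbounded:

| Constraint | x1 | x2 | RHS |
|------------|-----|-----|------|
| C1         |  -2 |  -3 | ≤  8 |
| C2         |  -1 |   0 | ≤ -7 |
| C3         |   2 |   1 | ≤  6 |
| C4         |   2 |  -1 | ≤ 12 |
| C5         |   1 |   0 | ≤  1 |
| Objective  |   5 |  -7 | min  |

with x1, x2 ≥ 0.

Infeasible (no feasible solution exists)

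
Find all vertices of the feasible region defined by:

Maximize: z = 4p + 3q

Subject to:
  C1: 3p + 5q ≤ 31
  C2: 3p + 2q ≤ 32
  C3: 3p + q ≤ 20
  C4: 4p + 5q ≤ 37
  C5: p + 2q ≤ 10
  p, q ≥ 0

(0, 0), (6.667, 0), (6, 2), (0, 5)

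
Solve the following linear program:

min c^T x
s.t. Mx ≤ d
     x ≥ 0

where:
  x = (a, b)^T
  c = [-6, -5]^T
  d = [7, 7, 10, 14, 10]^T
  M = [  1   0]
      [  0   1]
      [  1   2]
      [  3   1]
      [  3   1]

Evaluate the objective at each vertex of the feasible region:
  z(0, 0) = 0
  z(3.333, 0) = -20
  z(2, 4) = -32  ←
  z(0, 5) = -25
The minimum is at a = 2, b = 4.

a = 2, b = 4, z = -32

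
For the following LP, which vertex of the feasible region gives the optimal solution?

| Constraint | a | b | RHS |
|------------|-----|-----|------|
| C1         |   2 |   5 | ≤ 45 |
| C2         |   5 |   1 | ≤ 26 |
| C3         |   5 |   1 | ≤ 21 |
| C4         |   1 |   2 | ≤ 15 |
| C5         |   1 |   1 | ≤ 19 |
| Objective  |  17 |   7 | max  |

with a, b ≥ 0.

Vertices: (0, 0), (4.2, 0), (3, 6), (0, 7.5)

Evaluate the objective at each vertex of the feasible region:
  z(0, 0) = 0
  z(4.2, 0) = 71.4
  z(3, 6) = 93  ←
  z(0, 7.5) = 52.5
The maximum is at a = 3, b = 6.

(3, 6)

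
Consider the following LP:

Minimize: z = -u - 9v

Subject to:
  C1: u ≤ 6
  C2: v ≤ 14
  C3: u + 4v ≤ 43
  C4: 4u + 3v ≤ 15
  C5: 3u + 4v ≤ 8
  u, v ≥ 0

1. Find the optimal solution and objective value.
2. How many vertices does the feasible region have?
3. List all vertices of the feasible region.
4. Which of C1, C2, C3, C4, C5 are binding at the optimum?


1. u = 0, v = 2, z = -18
2. 3
3. (0, 0), (2.667, 0), (0, 2)
4. C5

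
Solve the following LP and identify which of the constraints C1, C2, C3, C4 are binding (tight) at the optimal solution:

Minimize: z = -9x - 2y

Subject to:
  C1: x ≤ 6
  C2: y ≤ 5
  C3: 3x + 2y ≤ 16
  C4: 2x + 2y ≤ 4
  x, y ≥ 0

At x = 2, y = 0, compute slack b - a·x for each constraint:
  C1: 6 − 2 = 4  (slack)
  C2: 5 − 0 = 5  (slack)
  C3: 16 − 6 = 10  (slack)
  C4: 4 − 4 = 0  (binding)

Optimal: x = 2, y = 0
Binding: C4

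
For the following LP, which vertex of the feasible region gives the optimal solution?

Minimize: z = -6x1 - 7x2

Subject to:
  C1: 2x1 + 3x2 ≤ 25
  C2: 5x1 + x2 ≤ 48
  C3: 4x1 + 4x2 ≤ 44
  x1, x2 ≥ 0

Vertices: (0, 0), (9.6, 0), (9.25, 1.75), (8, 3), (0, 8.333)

Evaluate the objective at each vertex of the feasible region:
  z(0, 0) = 0
  z(9.6, 0) = -57.6
  z(9.25, 1.75) = -67.75
  z(8, 3) = -69  ←
  z(0, 8.333) = -58.33
The minimum is at x1 = 8, x2 = 3.

(8, 3)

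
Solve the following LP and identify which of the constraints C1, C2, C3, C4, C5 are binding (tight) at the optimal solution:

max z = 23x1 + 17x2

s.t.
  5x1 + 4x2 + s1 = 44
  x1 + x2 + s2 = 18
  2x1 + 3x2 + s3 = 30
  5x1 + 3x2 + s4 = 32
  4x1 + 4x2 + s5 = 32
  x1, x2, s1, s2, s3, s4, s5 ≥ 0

At x1 = 4, x2 = 4, compute slack b - a·x for each constraint:
  C1: 44 − 36 = 8  (slack)
  C2: 18 − 8 = 10  (slack)
  C3: 30 − 20 = 10  (slack)
  C4: 32 − 32 = 0  (binding)
  C5: 32 − 32 = 0  (binding)

Optimal: x1 = 4, x2 = 4
Binding: C4, C5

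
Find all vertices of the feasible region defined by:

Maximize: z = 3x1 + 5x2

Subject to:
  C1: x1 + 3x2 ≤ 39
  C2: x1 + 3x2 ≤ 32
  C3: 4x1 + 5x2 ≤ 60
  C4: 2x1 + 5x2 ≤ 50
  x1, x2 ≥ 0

(0, 0), (15, 0), (5, 8), (0, 10)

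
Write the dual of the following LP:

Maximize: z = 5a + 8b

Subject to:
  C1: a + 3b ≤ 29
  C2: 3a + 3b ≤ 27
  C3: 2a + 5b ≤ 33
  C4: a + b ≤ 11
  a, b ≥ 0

Primal max cᵀx s.t. Ax ≤ b, x ≥ 0  →  Dual min bᵀy s.t. Aᵀy ≥ c, y ≥ 0.

Minimize: z = 29y1 + 27y2 + 33y3 + 11y4

Subject to:
  y1 + 3y2 + 2y3 + y4 ≥ 5
  3y1 + 3y2 + 5y3 + y4 ≥ 8
  y1, y2, y3, y4 ≥ 0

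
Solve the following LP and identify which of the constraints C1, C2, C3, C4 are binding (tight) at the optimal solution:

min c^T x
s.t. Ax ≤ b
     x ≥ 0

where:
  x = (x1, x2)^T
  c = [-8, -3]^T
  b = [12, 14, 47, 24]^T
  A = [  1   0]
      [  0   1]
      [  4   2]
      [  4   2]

At x1 = 6, x2 = 0, compute slack b - a·x for each constraint:
  C1: 12 − 6 = 6  (slack)
  C2: 14 − 0 = 14  (slack)
  C3: 47 − 24 = 23  (slack)
  C4: 24 − 24 = 0  (binding)

Optimal: x1 = 6, x2 = 0
Binding: C4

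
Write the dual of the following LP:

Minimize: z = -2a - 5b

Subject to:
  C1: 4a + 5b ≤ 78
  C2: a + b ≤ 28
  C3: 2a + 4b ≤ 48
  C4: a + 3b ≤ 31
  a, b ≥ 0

Primal min cᵀx s.t. Ax ≤ b, x ≥ 0  →  Dual max −bᵀy s.t. Aᵀy ≥ −c, y ≥ 0.

Maximize: z = -78y1 - 28y2 - 48y3 - 31y4

Subject to:
  4y1 + y2 + 2y3 + y4 ≥ 2
  5y1 + y2 + 4y3 + 3y4 ≥ 5
  y1, y2, y3, y4 ≥ 0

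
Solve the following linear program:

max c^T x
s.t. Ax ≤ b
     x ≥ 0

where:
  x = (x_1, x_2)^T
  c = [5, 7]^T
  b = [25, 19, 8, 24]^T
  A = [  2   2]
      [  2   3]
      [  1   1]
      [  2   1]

Evaluate the objective at each vertex of the feasible region:
  z(0, 0) = 0
  z(8, 0) = 40
  z(5, 3) = 46  ←
  z(0, 6.333) = 44.33
The maximum is at x_1 = 5, x_2 = 3.

x_1 = 5, x_2 = 3, z = 46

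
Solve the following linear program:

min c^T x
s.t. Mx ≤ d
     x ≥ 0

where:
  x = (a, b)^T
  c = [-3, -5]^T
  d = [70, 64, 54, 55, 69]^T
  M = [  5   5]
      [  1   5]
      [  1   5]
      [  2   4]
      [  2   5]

Evaluate the objective at each vertex of the feasible region:
  z(0, 0) = 0
  z(14, 0) = -42
  z(4, 10) = -62  ←
  z(0, 10.8) = -54
The minimum is at a = 4, b = 10.

a = 4, b = 10, z = -62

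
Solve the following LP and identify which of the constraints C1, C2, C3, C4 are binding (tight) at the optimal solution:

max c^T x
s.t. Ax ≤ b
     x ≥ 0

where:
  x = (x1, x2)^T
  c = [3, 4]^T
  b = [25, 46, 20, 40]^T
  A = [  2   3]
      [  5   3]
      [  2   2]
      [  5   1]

At x1 = 5, x2 = 5, compute slack b - a·x for each constraint:
  C1: 25 − 25 = 0  (binding)
  C2: 46 − 40 = 6  (slack)
  C3: 20 − 20 = 0  (binding)
  C4: 40 − 30 = 10  (slack)

Optimal: x1 = 5, x2 = 5
Binding: C1, C3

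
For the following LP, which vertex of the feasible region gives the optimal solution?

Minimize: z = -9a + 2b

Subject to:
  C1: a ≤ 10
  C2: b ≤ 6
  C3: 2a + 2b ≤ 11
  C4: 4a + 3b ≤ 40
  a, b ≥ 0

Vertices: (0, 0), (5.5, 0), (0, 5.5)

Evaluate the objective at each vertex of the feasible region:
  z(0, 0) = 0
  z(5.5, 0) = -49.5  ←
  z(0, 5.5) = 11
The minimum is at a = 5.5, b = 0.

(5.5, 0)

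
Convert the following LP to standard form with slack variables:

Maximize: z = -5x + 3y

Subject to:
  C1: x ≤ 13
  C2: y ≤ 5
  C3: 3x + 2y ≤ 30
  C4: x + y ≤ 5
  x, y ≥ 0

max z = -5x + 3y

s.t.
  x + s1 = 13
  y + s2 = 5
  3x + 2y + s3 = 30
  x + y + s4 = 5
  x, y, s1, s2, s3, s4 ≥ 0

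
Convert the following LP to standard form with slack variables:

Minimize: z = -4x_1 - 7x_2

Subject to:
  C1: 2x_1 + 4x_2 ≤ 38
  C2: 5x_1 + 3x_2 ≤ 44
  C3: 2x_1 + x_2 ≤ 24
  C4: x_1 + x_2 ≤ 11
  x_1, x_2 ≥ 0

min z = -4x_1 - 7x_2

s.t.
  2x_1 + 4x_2 + s1 = 38
  5x_1 + 3x_2 + s2 = 44
  2x_1 + x_2 + s3 = 24
  x_1 + x_2 + s4 = 11
  x_1, x_2, s1, s2, s3, s4 ≥ 0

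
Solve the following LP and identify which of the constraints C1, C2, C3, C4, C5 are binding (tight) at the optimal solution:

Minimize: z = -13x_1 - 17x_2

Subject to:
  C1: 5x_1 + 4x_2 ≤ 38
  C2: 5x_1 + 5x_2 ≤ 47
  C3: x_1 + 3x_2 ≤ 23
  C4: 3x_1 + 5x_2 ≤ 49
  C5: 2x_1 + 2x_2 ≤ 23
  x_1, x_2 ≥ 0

At x_1 = 2, x_2 = 7, compute slack b - a·x for each constraint:
  C1: 38 − 38 = 0  (binding)
  C2: 47 − 45 = 2  (slack)
  C3: 23 − 23 = 0  (binding)
  C4: 49 − 41 = 8  (slack)
  C5: 23 − 18 = 5  (slack)

Optimal: x_1 = 2, x_2 = 7
Binding: C1, C3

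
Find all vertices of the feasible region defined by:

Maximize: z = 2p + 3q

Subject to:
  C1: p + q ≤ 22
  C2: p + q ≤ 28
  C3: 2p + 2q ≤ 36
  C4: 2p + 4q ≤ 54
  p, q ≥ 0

(0, 0), (18, 0), (9, 9), (0, 13.5)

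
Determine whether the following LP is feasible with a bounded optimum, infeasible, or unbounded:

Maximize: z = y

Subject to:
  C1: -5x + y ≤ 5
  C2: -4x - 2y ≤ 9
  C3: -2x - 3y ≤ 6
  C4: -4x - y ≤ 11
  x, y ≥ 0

Unbounded (objective can increase without bound)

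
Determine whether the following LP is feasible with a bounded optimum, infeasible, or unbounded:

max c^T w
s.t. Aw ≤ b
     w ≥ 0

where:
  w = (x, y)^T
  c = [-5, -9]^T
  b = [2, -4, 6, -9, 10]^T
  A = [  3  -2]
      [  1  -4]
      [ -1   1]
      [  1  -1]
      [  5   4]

Infeasible (no feasible solution exists)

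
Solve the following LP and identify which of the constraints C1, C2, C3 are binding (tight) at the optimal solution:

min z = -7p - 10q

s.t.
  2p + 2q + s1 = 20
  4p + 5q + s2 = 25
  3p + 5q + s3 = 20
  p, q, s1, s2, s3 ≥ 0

At p = 5, q = 1, compute slack b - a·x for each constraint:
  C1: 20 − 12 = 8  (slack)
  C2: 25 − 25 = 0  (binding)
  C3: 20 − 20 = 0  (binding)

Optimal: p = 5, q = 1
Binding: C2, C3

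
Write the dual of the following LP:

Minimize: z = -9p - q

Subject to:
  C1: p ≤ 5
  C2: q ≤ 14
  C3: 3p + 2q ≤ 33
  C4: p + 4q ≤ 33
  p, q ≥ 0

Primal min cᵀx s.t. Ax ≤ b, x ≥ 0  →  Dual max −bᵀy s.t. Aᵀy ≥ −c, y ≥ 0.

Maximize: z = -5y1 - 14y2 - 33y3 - 33y4

Subject to:
  y1 + 3y3 + y4 ≥ 9
  y2 + 2y3 + 4y4 ≥ 1
  y1, y2, y3, y4 ≥ 0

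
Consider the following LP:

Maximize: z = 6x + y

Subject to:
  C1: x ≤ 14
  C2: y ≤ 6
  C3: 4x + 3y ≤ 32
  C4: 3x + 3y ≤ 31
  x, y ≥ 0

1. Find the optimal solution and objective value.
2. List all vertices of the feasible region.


1. x = 8, y = 0, z = 48
2. (0, 0), (8, 0), (3.5, 6), (0, 6)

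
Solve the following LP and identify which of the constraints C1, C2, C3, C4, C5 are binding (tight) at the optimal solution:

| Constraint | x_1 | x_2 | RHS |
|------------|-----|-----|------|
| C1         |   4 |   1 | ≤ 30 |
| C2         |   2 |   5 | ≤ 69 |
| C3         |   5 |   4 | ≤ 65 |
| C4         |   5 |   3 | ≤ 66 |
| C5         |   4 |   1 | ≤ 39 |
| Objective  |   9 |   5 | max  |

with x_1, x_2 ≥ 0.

At x_1 = 5, x_2 = 10, compute slack b - a·x for each constraint:
  C1: 30 − 30 = 0  (binding)
  C2: 69 − 60 = 9  (slack)
  C3: 65 − 65 = 0  (binding)
  C4: 66 − 55 = 11  (slack)
  C5: 39 − 30 = 9  (slack)

Optimal: x_1 = 5, x_2 = 10
Binding: C1, C3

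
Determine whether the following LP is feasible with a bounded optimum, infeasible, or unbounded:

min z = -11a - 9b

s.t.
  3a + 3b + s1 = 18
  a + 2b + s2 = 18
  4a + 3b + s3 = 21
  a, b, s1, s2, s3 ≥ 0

Feasible with a bounded optimal solution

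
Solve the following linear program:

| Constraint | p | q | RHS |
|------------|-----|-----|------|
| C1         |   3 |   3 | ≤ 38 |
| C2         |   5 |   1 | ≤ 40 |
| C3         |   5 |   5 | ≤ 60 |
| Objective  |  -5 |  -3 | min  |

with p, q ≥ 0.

Evaluate the objective at each vertex of the feasible region:
  z(0, 0) = 0
  z(8, 0) = -40
  z(7, 5) = -50  ←
  z(0, 12) = -36
The minimum is at p = 7, q = 5.

p = 7, q = 5, z = -50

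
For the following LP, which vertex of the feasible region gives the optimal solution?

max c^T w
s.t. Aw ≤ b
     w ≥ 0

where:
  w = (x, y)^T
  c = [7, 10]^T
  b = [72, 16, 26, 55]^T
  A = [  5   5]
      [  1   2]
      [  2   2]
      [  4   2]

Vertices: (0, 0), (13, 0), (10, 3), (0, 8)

Evaluate the objective at each vertex of the feasible region:
  z(0, 0) = 0
  z(13, 0) = 91
  z(10, 3) = 100  ←
  z(0, 8) = 80
The maximum is at x = 10, y = 3.

(10, 3)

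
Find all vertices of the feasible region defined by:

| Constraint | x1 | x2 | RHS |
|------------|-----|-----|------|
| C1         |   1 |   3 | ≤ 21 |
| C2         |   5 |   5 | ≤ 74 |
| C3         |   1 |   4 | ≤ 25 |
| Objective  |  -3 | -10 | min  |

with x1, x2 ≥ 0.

(0, 0), (14.8, 0), (11.7, 3.1), (9, 4), (0, 6.25)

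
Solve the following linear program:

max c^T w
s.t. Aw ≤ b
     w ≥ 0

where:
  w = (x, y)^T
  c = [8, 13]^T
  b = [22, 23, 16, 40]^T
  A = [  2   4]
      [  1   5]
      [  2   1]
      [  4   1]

Evaluate the objective at each vertex of the feasible region:
  z(0, 0) = 0
  z(8, 0) = 64
  z(7, 2) = 82  ←
  z(3, 4) = 76
  z(0, 4.6) = 59.8
The maximum is at x = 7, y = 2.

x = 7, y = 2, z = 82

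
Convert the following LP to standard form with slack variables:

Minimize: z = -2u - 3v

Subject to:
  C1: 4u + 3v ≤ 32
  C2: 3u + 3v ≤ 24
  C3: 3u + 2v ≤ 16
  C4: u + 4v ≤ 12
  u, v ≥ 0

min z = -2u - 3v

s.t.
  4u + 3v + s1 = 32
  3u + 3v + s2 = 24
  3u + 2v + s3 = 16
  u + 4v + s4 = 12
  u, v, s1, s2, s3, s4 ≥ 0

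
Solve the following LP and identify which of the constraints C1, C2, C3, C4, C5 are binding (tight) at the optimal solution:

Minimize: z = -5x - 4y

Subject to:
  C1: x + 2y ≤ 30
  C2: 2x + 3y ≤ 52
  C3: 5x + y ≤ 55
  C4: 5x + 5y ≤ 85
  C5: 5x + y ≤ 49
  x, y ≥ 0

At x = 8, y = 9, compute slack b - a·x for each constraint:
  C1: 30 − 26 = 4  (slack)
  C2: 52 − 43 = 9  (slack)
  C3: 55 − 49 = 6  (slack)
  C4: 85 − 85 = 0  (binding)
  C5: 49 − 49 = 0  (binding)

Optimal: x = 8, y = 9
Binding: C4, C5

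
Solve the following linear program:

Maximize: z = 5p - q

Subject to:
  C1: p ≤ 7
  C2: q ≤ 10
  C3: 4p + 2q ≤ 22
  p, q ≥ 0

Evaluate the objective at each vertex of the feasible region:
  z(0, 0) = 0
  z(5.5, 0) = 27.5  ←
  z(0.5, 10) = -7.5
  z(0, 10) = -10
The maximum is at p = 5.5, q = 0.

p = 5.5, q = 0, z = 27.5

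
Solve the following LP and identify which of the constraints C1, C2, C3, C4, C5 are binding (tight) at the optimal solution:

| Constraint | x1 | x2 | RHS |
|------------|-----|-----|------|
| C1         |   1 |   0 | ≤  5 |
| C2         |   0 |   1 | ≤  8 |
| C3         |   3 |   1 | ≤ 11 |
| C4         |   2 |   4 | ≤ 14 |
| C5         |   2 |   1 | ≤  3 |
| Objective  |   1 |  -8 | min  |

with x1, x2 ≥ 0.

At x1 = 0, x2 = 3, compute slack b - a·x for each constraint:
  C1: 5 − 0 = 5  (slack)
  C2: 8 − 3 = 5  (slack)
  C3: 11 − 3 = 8  (slack)
  C4: 14 − 12 = 2  (slack)
  C5: 3 − 3 = 0  (binding)

Optimal: x1 = 0, x2 = 3
Binding: C5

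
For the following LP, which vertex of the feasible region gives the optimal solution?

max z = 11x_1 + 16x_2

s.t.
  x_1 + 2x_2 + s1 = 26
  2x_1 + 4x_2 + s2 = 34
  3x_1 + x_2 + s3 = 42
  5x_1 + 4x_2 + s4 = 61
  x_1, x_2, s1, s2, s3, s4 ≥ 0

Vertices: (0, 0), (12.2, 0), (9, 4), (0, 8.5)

Evaluate the objective at each vertex of the feasible region:
  z(0, 0) = 0
  z(12.2, 0) = 134.2
  z(9, 4) = 163  ←
  z(0, 8.5) = 136
The maximum is at x_1 = 9, x_2 = 4.

(9, 4)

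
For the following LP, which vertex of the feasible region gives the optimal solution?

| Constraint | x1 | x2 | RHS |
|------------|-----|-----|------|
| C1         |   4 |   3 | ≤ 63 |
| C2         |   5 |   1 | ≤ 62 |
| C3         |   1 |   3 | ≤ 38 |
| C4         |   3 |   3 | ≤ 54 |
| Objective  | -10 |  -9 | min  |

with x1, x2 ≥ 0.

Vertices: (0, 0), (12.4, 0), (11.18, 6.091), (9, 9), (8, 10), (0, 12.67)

Evaluate the objective at each vertex of the feasible region:
  z(0, 0) = 0
  z(12.4, 0) = -124
  z(11.18, 6.091) = -166.6
  z(9, 9) = -171  ←
  z(8, 10) = -170
  z(0, 12.67) = -114
The minimum is at x1 = 9, x2 = 9.

(9, 9)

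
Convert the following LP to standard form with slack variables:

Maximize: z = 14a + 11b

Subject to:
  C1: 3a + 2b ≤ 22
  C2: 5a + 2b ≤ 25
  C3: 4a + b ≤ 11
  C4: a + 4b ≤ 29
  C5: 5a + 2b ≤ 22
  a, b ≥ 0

max z = 14a + 11b

s.t.
  3a + 2b + s1 = 22
  5a + 2b + s2 = 25
  4a + b + s3 = 11
  a + 4b + s4 = 29
  5a + 2b + s5 = 22
  a, b, s1, s2, s3, s4, s5 ≥ 0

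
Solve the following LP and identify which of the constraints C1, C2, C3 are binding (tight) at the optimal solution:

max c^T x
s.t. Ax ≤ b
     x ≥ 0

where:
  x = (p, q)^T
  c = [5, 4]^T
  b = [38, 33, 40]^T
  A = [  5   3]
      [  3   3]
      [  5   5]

At p = 7, q = 1, compute slack b - a·x for each constraint:
  C1: 38 − 38 = 0  (binding)
  C2: 33 − 24 = 9  (slack)
  C3: 40 − 40 = 0  (binding)

Optimal: p = 7, q = 1
Binding: C1, C3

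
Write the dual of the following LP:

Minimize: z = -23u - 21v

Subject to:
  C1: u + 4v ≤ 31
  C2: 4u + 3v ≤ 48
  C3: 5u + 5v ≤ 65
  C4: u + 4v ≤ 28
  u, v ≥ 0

Primal min cᵀx s.t. Ax ≤ b, x ≥ 0  →  Dual max −bᵀy s.t. Aᵀy ≥ −c, y ≥ 0.

Maximize: z = -31y1 - 48y2 - 65y3 - 28y4

Subject to:
  y1 + 4y2 + 5y3 + y4 ≥ 23
  4y1 + 3y2 + 5y3 + 4y4 ≥ 21
  y1, y2, y3, y4 ≥ 0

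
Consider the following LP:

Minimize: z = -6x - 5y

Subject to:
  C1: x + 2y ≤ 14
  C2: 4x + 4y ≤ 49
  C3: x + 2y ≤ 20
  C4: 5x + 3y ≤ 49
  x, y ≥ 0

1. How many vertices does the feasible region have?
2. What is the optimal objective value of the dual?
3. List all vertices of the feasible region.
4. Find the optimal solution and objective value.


1. 4
2. -63
3. (0, 0), (9.8, 0), (8, 3), (0, 7)
4. x = 8, y = 3, z = -63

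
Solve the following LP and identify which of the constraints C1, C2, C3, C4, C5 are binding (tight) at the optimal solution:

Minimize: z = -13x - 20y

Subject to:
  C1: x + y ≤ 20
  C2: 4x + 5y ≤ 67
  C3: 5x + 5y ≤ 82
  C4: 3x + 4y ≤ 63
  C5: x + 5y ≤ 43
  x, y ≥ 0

At x = 8, y = 7, compute slack b - a·x for each constraint:
  C1: 20 − 15 = 5  (slack)
  C2: 67 − 67 = 0  (binding)
  C3: 82 − 75 = 7  (slack)
  C4: 63 − 52 = 11  (slack)
  C5: 43 − 43 = 0  (binding)

Optimal: x = 8, y = 7
Binding: C2, C5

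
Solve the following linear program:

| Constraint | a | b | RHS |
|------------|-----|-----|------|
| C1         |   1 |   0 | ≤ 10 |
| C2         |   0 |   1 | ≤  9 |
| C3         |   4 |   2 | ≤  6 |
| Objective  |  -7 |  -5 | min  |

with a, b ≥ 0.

Evaluate the objective at each vertex of the feasible region:
  z(0, 0) = 0
  z(1.5, 0) = -10.5
  z(0, 3) = -15  ←
The minimum is at a = 0, b = 3.

a = 0, b = 3, z = -15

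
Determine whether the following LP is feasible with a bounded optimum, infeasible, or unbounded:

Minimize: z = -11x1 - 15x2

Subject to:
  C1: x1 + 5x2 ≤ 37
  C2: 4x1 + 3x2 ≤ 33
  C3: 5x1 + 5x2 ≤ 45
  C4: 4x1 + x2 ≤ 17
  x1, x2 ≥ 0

Feasible with a bounded optimal solution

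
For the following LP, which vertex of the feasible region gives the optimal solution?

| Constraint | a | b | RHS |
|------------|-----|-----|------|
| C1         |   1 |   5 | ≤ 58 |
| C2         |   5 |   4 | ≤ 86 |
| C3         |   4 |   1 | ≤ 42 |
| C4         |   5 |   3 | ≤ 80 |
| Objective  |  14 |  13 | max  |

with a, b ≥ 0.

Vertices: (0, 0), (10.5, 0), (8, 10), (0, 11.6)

Evaluate the objective at each vertex of the feasible region:
  z(0, 0) = 0
  z(10.5, 0) = 147
  z(8, 10) = 242  ←
  z(0, 11.6) = 150.8
The maximum is at a = 8, b = 10.

(8, 10)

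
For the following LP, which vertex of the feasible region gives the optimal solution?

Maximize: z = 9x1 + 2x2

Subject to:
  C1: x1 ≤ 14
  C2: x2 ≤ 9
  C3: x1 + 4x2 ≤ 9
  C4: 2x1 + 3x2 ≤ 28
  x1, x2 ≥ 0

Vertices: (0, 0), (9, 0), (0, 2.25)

Evaluate the objective at each vertex of the feasible region:
  z(0, 0) = 0
  z(9, 0) = 81  ←
  z(0, 2.25) = 4.5
The maximum is at x1 = 9, x2 = 0.

(9, 0)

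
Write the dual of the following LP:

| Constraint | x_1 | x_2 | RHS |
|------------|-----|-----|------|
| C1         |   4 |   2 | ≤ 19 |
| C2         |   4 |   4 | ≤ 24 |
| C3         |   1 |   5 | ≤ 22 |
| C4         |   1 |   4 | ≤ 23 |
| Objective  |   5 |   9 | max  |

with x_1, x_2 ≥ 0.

Primal max cᵀx s.t. Ax ≤ b, x ≥ 0  →  Dual min bᵀy s.t. Aᵀy ≥ c, y ≥ 0.

Minimize: z = 19y1 + 24y2 + 22y3 + 23y4

Subject to:
  4y1 + 4y2 + y3 + y4 ≥ 5
  2y1 + 4y2 + 5y3 + 4y4 ≥ 9
  y1, y2, y3, y4 ≥ 0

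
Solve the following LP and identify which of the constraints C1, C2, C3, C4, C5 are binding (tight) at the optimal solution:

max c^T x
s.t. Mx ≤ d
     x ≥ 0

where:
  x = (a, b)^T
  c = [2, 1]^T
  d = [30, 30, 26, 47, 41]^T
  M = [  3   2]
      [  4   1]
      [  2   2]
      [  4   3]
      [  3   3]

At a = 6, b = 6, compute slack b - a·x for each constraint:
  C1: 30 − 30 = 0  (binding)
  C2: 30 − 30 = 0  (binding)
  C3: 26 − 24 = 2  (slack)
  C4: 47 − 42 = 5  (slack)
  C5: 41 − 36 = 5  (slack)

Optimal: a = 6, b = 6
Binding: C1, C2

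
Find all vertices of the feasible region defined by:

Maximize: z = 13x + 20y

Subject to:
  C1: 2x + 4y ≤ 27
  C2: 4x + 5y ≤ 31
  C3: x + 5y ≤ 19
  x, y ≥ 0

(0, 0), (7.75, 0), (4, 3), (0, 3.8)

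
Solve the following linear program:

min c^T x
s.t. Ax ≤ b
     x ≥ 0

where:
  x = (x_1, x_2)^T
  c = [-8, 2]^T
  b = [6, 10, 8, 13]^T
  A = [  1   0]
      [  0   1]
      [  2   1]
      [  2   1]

Evaluate the objective at each vertex of the feasible region:
  z(0, 0) = 0
  z(4, 0) = -32  ←
  z(0, 8) = 16
The minimum is at x_1 = 4, x_2 = 0.

x_1 = 4, x_2 = 0, z = -32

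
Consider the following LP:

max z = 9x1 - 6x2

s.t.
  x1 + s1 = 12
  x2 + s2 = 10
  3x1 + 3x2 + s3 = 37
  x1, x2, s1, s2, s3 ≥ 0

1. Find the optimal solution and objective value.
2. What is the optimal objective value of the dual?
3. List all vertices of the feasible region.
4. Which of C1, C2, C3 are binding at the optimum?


1. x1 = 12, x2 = 0, z = 108
2. 108
3. (0, 0), (12, 0), (12, 0.3333), (2.333, 10), (0, 10)
4. C1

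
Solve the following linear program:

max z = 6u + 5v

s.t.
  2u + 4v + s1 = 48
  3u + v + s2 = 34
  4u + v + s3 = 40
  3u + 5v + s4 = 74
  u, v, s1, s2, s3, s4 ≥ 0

Evaluate the objective at each vertex of the feasible region:
  z(0, 0) = 0
  z(10, 0) = 60
  z(8, 8) = 88  ←
  z(0, 12) = 60
The maximum is at u = 8, v = 8.

u = 8, v = 8, z = 88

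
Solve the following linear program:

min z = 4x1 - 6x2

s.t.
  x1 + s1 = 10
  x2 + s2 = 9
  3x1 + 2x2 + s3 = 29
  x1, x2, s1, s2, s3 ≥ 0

Evaluate the objective at each vertex of the feasible region:
  z(0, 0) = 0
  z(9.667, 0) = 38.67
  z(3.667, 9) = -39.33
  z(0, 9) = -54  ←
The minimum is at x1 = 0, x2 = 9.

x1 = 0, x2 = 9, z = -54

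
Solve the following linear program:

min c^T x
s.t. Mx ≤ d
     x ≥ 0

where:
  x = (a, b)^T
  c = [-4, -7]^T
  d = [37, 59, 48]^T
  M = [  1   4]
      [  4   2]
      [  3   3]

Evaluate the objective at each vertex of the feasible region:
  z(0, 0) = 0
  z(14.75, 0) = -59
  z(13.5, 2.5) = -71.5
  z(9, 7) = -85  ←
  z(0, 9.25) = -64.75
The minimum is at a = 9, b = 7.

a = 9, b = 7, z = -85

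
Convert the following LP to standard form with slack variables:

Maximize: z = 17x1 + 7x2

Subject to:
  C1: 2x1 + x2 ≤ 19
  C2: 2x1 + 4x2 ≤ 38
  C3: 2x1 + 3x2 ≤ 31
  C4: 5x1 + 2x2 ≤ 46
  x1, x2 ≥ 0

max z = 17x1 + 7x2

s.t.
  2x1 + x2 + s1 = 19
  2x1 + 4x2 + s2 = 38
  2x1 + 3x2 + s3 = 31
  5x1 + 2x2 + s4 = 46
  x1, x2, s1, s2, s3, s4 ≥ 0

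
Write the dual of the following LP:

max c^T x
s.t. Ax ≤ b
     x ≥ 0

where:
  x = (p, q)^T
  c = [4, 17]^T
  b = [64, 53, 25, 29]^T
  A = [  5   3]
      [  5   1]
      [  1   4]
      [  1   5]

Primal max cᵀx s.t. Ax ≤ b, x ≥ 0  →  Dual min bᵀy s.t. Aᵀy ≥ c, y ≥ 0.

Minimize: z = 64y1 + 53y2 + 25y3 + 29y4

Subject to:
  5y1 + 5y2 + y3 + y4 ≥ 4
  3y1 + y2 + 4y3 + 5y4 ≥ 17
  y1, y2, y3, y4 ≥ 0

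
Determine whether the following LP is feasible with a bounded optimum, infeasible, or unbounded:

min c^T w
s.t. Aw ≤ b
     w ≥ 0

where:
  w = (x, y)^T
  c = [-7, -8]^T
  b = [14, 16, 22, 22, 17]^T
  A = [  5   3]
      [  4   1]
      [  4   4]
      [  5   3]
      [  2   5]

Feasible with a bounded optimal solution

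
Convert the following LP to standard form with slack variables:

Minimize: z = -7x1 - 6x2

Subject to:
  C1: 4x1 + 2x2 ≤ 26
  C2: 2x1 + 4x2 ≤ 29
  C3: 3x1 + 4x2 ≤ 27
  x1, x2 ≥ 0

min z = -7x1 - 6x2

s.t.
  4x1 + 2x2 + s1 = 26
  2x1 + 4x2 + s2 = 29
  3x1 + 4x2 + s3 = 27
  x1, x2, s1, s2, s3 ≥ 0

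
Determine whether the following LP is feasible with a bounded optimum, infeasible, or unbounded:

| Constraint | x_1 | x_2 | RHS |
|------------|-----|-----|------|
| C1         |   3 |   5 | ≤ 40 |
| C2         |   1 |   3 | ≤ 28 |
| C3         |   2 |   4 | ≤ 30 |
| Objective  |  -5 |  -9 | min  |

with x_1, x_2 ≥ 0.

Feasible with a bounded optimal solution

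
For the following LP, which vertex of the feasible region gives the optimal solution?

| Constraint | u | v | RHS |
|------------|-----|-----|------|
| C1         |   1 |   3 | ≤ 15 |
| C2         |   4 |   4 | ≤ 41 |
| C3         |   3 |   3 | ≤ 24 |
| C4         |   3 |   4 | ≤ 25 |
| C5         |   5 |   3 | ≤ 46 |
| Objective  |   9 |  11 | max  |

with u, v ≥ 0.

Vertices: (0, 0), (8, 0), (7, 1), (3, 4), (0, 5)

Evaluate the objective at each vertex of the feasible region:
  z(0, 0) = 0
  z(8, 0) = 72
  z(7, 1) = 74  ←
  z(3, 4) = 71
  z(0, 5) = 55
The maximum is at u = 7, v = 1.

(7, 1)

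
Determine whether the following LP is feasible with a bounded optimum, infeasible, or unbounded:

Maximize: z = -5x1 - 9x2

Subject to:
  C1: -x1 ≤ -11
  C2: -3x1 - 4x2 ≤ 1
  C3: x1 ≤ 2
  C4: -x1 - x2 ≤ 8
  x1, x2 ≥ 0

Infeasible (no feasible solution exists)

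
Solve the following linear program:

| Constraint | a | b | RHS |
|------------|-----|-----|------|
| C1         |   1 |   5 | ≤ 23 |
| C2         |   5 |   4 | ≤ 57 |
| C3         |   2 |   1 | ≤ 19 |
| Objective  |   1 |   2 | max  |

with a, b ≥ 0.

Evaluate the objective at each vertex of the feasible region:
  z(0, 0) = 0
  z(9.5, 0) = 9.5
  z(8, 3) = 14  ←
  z(0, 4.6) = 9.2
The maximum is at a = 8, b = 3.

a = 8, b = 3, z = 14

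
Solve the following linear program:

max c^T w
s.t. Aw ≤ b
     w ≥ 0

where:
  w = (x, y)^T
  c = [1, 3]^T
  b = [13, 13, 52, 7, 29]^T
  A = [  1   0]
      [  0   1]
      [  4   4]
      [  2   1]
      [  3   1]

Evaluate the objective at each vertex of the feasible region:
  z(0, 0) = 0
  z(3.5, 0) = 3.5
  z(0, 7) = 21  ←
The maximum is at x = 0, y = 7.

x = 0, y = 7, z = 21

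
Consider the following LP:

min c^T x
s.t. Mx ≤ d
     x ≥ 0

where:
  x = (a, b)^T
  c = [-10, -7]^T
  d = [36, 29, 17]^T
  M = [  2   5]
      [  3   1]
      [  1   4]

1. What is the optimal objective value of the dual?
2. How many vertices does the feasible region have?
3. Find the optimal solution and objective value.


1. -104
2. 4
3. a = 9, b = 2, z = -104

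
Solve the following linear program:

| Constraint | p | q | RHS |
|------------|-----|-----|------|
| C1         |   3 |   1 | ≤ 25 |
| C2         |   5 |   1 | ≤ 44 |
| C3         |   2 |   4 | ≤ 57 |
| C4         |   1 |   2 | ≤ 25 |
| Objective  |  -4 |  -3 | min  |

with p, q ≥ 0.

Evaluate the objective at each vertex of the feasible region:
  z(0, 0) = 0
  z(8.333, 0) = -33.33
  z(5, 10) = -50  ←
  z(0, 12.5) = -37.5
The minimum is at p = 5, q = 10.

p = 5, q = 10, z = -50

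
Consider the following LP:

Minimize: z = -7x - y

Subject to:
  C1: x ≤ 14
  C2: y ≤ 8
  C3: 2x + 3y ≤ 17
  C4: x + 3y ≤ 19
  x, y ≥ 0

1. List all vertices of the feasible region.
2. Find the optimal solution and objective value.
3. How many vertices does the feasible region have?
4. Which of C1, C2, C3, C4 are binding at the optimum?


1. (0, 0), (8.5, 0), (0, 5.667)
2. x = 8.5, y = 0, z = -59.5
3. 3
4. C3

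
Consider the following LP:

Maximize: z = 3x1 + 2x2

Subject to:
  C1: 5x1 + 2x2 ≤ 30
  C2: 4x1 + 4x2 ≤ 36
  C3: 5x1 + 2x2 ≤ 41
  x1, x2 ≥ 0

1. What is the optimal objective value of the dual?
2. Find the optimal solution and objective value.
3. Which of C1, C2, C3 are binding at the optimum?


1. 22
2. x1 = 4, x2 = 5, z = 22
3. C1, C2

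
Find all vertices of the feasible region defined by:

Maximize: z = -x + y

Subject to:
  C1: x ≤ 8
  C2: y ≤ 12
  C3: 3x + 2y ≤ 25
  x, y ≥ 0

(0, 0), (8, 0), (8, 0.5), (0.3333, 12), (0, 12)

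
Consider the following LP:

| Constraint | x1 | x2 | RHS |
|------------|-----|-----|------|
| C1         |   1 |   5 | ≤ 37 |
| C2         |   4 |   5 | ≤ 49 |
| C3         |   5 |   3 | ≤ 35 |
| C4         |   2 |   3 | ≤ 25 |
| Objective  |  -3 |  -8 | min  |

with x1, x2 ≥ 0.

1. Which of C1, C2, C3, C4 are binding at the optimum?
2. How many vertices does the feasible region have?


1. C1, C4
2. 5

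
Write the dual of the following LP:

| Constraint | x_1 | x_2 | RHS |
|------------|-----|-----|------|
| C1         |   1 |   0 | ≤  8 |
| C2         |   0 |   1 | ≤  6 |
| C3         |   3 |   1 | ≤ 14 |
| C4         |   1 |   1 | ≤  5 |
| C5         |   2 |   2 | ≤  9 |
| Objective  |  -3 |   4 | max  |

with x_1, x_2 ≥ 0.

Primal max cᵀx s.t. Ax ≤ b, x ≥ 0  →  Dual min bᵀy s.t. Aᵀy ≥ c, y ≥ 0.

Minimize: z = 8y1 + 6y2 + 14y3 + 5y4 + 9y5

Subject to:
  y1 + 3y3 + y4 + 2y5 ≥ -3
  y2 + y3 + y4 + 2y5 ≥ 4
  y1, y2, y3, y4, y5 ≥ 0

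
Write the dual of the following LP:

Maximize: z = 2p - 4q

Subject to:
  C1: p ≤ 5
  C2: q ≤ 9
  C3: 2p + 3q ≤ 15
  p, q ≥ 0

Primal max cᵀx s.t. Ax ≤ b, x ≥ 0  →  Dual min bᵀy s.t. Aᵀy ≥ c, y ≥ 0.

Minimize: z = 5y1 + 9y2 + 15y3

Subject to:
  y1 + 2y3 ≥ 2
  y2 + 3y3 ≥ -4
  y1, y2, y3 ≥ 0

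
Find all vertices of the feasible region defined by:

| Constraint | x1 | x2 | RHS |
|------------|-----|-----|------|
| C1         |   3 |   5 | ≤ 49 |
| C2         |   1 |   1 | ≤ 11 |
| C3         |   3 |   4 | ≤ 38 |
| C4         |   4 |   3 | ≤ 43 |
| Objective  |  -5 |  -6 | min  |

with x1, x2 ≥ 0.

(0, 0), (10.75, 0), (10, 1), (6, 5), (0, 9.5)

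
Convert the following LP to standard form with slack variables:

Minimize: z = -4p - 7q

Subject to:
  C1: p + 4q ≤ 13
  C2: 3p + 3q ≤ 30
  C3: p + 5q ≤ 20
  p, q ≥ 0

min z = -4p - 7q

s.t.
  p + 4q + s1 = 13
  3p + 3q + s2 = 30
  p + 5q + s3 = 20
  p, q, s1, s2, s3 ≥ 0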